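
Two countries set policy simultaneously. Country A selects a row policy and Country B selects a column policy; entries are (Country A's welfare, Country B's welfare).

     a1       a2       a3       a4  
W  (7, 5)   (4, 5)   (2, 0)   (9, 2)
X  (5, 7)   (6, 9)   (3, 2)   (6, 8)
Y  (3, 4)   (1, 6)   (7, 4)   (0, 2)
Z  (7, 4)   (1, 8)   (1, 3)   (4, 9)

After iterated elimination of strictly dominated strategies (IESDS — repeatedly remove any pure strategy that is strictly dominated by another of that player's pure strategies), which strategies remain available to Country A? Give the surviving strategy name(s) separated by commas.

Country B's strategy a3 is strictly dominated by a2 (W: 5>0, X: 9>2, Y: 6>4, Z: 8>3) and is removed.
Country A's strategy Y is strictly dominated by W (a1: 7>3, a2: 4>1, a4: 9>0) and is removed.
Among the remaining strategies, none is strictly dominated by another pure strategy of the same player, so the elimination stops.
Surviving strategies — Country A: {W, X, Z}; Country B: {a1, a2, a4}.

W, X, Z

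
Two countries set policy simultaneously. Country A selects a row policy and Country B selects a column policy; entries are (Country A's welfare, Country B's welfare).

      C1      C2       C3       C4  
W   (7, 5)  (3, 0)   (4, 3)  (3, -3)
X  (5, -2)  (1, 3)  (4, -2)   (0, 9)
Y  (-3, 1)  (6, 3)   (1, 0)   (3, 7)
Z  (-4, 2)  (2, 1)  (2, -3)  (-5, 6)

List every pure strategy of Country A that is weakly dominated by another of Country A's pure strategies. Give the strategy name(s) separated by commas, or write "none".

X, Z

W: no other strategy beats it everywhere (X at C1 (7>5); Y at C1 (7>-3); Z at C1 (7>-4)).
X: dominated, since W does at least as well everywhere (C1: 7>5, C2: 3>1, C3: 4=4, C4: 3>0).
Y is not dominated — it holds its own against W at C2 (6>3); X at C2 (6>1); Z at C1 (-3>-4).
Z is weakly dominated by W (C1: 7>-4, C2: 3>2, C3: 4>2, C4: 3>-5).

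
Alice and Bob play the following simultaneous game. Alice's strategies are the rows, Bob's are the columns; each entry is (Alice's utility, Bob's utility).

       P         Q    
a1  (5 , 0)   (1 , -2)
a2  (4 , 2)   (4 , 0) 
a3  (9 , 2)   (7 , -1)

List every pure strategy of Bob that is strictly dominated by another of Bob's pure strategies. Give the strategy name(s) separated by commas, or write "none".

P: no other strategy beats it everywhere (Q at a1 (0>-2)).
P strictly dominates Q — a1: 0>-2, a2: 2>0, a3: 2>-1.

Q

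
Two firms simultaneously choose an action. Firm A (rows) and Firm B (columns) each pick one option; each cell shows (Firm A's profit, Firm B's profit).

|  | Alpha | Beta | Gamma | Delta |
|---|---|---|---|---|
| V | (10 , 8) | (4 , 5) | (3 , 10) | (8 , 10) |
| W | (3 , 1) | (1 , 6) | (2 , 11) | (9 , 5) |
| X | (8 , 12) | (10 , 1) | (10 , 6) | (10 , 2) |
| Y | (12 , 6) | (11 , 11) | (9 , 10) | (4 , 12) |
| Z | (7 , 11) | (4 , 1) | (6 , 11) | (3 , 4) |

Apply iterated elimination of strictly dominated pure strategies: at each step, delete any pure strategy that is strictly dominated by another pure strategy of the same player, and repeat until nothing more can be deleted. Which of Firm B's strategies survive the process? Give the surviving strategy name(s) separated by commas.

Row W is eliminated: X beats it against every remaining column (Alpha: 8>3, Beta: 10>1, Gamma: 10>2, Delta: 10>9).
Row Z is eliminated: X beats it against every remaining column (Alpha: 8>7, Beta: 10>4, Gamma: 10>6, Delta: 10>3).
Column Beta is eliminated: Delta beats it against every remaining row (V: 10>5, X: 2>1, Y: 12>11).
Among the remaining strategies, none is strictly dominated by another pure strategy of the same player, so the elimination stops.
Surviving strategies — Firm A: {V, X, Y}; Firm B: {Alpha, Gamma, Delta}.

Alpha, Gamma, Delta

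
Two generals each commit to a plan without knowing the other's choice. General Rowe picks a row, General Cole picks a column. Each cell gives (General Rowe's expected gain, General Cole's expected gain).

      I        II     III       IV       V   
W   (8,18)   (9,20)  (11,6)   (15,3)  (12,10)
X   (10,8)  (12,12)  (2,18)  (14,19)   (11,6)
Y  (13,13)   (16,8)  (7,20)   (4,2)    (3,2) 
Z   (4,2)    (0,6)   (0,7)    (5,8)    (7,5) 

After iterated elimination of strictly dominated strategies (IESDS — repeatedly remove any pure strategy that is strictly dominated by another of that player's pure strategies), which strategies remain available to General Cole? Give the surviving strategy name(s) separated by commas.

I, II, III, IV

Row Z is eliminated: W beats it against every remaining column (I: 8>4, II: 9>0, III: 11>0, IV: 15>5, V: 12>7).
Column V is eliminated: I beats it against every remaining row (W: 18>10, X: 8>6, Y: 13>2).
Among the remaining strategies, none is strictly dominated by another pure strategy of the same player, so the elimination stops.
Surviving strategies — General Rowe: {W, X, Y}; General Cole: {I, II, III, IV}.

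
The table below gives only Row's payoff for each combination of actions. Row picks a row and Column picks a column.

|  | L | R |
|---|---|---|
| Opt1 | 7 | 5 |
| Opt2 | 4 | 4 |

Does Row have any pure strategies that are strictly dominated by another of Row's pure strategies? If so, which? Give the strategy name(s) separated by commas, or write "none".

Nothing dominates Opt1: Opt2 at L (7>4).
Opt1 strictly dominates Opt2 — L: 7>4, R: 5>4.

Opt2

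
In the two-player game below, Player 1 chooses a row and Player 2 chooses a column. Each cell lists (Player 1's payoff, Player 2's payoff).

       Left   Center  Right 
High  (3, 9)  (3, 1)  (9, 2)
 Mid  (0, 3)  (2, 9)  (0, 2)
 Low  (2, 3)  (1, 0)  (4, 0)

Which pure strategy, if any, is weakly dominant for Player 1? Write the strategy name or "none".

High vs Mid: Left: 3>0, Center: 3>2, Right: 9>0.
High vs Low: Left: 3>2, Center: 3>1, Right: 9>4.
High is at least as good as every other strategy against every opponent action, so it is weakly dominant.

High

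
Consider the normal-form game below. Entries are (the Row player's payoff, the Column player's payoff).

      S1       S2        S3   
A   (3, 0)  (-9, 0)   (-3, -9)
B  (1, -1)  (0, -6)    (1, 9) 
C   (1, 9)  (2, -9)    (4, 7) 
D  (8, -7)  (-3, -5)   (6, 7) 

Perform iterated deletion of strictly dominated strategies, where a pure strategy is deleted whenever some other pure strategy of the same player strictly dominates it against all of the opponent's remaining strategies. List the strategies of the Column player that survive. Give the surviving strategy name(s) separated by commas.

S3

The Row player's strategy A is strictly dominated by D (S1: 8>3, S2: -3>-9, S3: 6>-3) and is removed.
The Column player's strategy S2 is strictly dominated by S3 (B: 9>-6, C: 7>-9, D: 7>-5) and is removed.
For the Row player, D strictly dominates B on the remaining columns (S1: 8>1, S3: 6>1); eliminate B.
For the Row player, D strictly dominates C on the remaining columns (S1: 8>1, S3: 6>4); eliminate C.
Column S1 is eliminated: S3 beats it against every remaining row (D: 7>-7).
Among the remaining strategies, none is strictly dominated by another pure strategy of the same player, so the elimination stops.
Surviving strategies — the Row player: {D}; the Column player: {S3}.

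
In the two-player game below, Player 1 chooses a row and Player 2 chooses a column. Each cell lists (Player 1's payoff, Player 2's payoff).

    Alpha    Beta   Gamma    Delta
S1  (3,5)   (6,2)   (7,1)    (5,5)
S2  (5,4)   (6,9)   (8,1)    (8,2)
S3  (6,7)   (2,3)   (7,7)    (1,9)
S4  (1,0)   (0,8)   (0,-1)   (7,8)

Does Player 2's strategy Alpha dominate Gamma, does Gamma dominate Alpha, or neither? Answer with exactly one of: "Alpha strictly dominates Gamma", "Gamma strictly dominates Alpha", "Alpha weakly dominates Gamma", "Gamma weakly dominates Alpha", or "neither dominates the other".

Alpha weakly dominates Gamma

Alpha's payoffs vs Gamma's, by Player 1's action — S1: 5>1, S2: 4>1, S3: 7=7, S4: 0>-1.
Alpha is at least as good everywhere and strictly better somewhere (tied only at S3), so Alpha weakly but not strictly dominates Gamma.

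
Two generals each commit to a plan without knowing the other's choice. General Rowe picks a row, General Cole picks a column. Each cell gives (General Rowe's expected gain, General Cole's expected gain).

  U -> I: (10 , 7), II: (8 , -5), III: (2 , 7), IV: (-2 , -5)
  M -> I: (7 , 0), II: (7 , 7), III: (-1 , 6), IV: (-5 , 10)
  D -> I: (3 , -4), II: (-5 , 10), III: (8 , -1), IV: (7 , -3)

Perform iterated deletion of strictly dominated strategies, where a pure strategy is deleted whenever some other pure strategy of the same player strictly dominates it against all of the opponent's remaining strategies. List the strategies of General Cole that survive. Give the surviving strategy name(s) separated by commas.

I, II, III

General Rowe's strategy M is strictly dominated by U (I: 10>7, II: 8>7, III: 2>-1, IV: -2>-5) and is removed.
Column IV is eliminated: III beats it against every remaining row (U: 7>-5, D: -1>-3).
Among the remaining strategies, none is strictly dominated by another pure strategy of the same player, so the elimination stops.
Surviving strategies — General Rowe: {U, D}; General Cole: {I, II, III}.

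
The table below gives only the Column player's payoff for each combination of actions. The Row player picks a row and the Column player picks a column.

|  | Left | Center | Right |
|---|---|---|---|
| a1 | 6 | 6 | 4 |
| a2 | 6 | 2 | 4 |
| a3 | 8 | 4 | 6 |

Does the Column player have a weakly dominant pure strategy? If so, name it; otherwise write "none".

Left vs Center: a1: 6=6, a2: 6>2, a3: 8>4.
Left vs Right: a1: 6>4, a2: 6>4, a3: 8>6.
Left is at least as good as every other strategy against every opponent action, so it is weakly dominant.

Left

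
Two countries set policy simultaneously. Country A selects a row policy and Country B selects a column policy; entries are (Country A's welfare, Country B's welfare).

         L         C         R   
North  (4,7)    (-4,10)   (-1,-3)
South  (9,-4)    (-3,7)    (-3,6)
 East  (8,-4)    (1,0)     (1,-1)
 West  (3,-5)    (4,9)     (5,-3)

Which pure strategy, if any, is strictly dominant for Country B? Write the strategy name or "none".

C vs L: North: 10>7, South: 7>-4, East: 0>-4, West: 9>-5.
C vs R: North: 10>-3, South: 7>6, East: 0>-1, West: 9>-3.
C strictly beats every other strategy against every opponent action, so it is strictly dominant.

C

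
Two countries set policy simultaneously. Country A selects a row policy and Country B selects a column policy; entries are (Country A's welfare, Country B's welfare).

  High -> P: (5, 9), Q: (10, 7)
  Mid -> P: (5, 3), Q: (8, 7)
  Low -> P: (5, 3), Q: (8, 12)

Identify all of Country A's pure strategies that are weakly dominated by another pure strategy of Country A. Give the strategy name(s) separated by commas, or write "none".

High: no other strategy beats it everywhere (Mid at Q (10>8); Low at Q (10>8)).
Mid: dominated, since High does at least as well everywhere (P: 5=5, Q: 10>8).
Low: dominated, since High does at least as well everywhere (P: 5=5, Q: 10>8).

Mid, Low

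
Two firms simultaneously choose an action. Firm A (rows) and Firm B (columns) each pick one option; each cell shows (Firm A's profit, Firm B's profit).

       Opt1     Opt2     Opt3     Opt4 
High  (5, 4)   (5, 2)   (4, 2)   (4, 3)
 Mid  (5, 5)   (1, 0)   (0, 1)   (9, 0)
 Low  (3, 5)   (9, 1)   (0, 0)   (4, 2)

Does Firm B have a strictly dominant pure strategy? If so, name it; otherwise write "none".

Opt1

Opt1 vs Opt2: High: 4>2, Mid: 5>0, Low: 5>1.
Opt1 vs Opt3: High: 4>2, Mid: 5>1, Low: 5>0.
Opt1 vs Opt4: High: 4>3, Mid: 5>0, Low: 5>2.
Opt1 strictly beats every other strategy against every opponent action, so it is strictly dominant.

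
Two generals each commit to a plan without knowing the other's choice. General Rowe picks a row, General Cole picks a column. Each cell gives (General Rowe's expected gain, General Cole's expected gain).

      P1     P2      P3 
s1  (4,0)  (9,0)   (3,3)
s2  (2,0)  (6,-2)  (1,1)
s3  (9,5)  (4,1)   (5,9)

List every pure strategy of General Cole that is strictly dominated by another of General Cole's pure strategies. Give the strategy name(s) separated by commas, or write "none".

P1, P2

P1: dominated, since P3 does at least as well everywhere (s1: 3>0, s2: 1>0, s3: 9>5).
P3 strictly dominates P2 — s1: 3>0, s2: 1>-2, s3: 9>1.
P3: no other strategy beats it everywhere (P1 at s1 (3>0); P2 at s1 (3>0)).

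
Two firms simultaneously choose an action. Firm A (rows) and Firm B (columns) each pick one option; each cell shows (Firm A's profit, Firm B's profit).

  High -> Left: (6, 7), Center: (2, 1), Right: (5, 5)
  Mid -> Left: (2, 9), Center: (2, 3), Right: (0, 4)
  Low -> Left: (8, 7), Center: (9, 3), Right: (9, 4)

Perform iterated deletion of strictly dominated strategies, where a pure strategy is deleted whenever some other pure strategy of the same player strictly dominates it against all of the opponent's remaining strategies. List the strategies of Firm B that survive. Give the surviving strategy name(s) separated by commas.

Left

For Firm A, Low strictly dominates High on the remaining columns (Left: 8>6, Center: 9>2, Right: 9>5); eliminate High.
Row Mid is eliminated: Low beats it against every remaining column (Left: 8>2, Center: 9>2, Right: 9>0).
Column Center is eliminated: Left beats it against every remaining row (Low: 7>3).
Column Right is eliminated: Left beats it against every remaining row (Low: 7>4).
Among the remaining strategies, none is strictly dominated by another pure strategy of the same player, so the elimination stops.
Surviving strategies — Firm A: {Low}; Firm B: {Left}.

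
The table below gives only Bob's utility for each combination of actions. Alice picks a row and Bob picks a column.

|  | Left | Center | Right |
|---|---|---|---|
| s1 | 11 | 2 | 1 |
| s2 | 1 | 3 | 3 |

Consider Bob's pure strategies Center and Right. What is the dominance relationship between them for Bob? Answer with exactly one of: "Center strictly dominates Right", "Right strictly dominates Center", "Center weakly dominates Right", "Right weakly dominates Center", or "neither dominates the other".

Center weakly dominates Right

Compare Center to Right across every action of Alice: s1: 2>1, s2: 3=3.
Center is at least as good everywhere and strictly better somewhere (tied only at s2), so Center weakly but not strictly dominates Right.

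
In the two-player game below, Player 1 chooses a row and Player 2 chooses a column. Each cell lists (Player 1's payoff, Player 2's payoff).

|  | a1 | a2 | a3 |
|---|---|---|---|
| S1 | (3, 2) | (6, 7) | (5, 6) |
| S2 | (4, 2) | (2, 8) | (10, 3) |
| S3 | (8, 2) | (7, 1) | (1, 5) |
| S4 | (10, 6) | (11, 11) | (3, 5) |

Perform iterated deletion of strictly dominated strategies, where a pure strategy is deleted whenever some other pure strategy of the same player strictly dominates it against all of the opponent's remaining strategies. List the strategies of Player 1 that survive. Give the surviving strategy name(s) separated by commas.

S4

Player 1's strategy S3 is strictly dominated by S4 (a1: 10>8, a2: 11>7, a3: 3>1) and is removed.
Player 2's strategy a1 is strictly dominated by a2 (S1: 7>2, S2: 8>2, S4: 11>6) and is removed.
Player 2's strategy a3 is strictly dominated by a2 (S1: 7>6, S2: 8>3, S4: 11>5) and is removed.
Row S1 is eliminated: S4 beats it against every remaining column (a2: 11>6).
Row S2 is eliminated: S4 beats it against every remaining column (a2: 11>2).
Among the remaining strategies, none is strictly dominated by another pure strategy of the same player, so the elimination stops.
Surviving strategies — Player 1: {S4}; Player 2: {a2}.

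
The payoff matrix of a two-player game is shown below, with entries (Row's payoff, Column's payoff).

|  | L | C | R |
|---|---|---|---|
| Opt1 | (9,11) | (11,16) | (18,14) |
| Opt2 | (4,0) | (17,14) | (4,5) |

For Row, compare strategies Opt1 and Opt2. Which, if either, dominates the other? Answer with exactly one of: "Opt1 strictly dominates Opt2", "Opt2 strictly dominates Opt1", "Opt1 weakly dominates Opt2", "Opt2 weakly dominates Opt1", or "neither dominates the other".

Opt1's payoffs vs Opt2's, by Column's action — L: 9>4, C: 11<17, R: 18>4.
Opt1 does better at L, R but worse at C; neither strategy dominates the other.

neither dominates the other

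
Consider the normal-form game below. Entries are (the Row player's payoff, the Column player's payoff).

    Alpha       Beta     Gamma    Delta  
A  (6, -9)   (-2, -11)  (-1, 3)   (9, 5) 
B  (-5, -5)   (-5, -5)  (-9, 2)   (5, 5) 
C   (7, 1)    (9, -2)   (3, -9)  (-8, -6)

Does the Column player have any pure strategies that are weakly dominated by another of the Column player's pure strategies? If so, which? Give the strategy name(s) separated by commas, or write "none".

Beta, Gamma

Alpha is not dominated — it holds its own against Beta at A (-9>-11); Gamma at C (1>-9); Delta at C (1>-6).
Beta is weakly dominated by Alpha (A: -9>-11, B: -5=-5, C: 1>-2).
Delta weakly dominates Gamma — A: 5>3, B: 5>2, C: -6>-9.
Nothing dominates Delta: Alpha at A (5>-9); Beta at A (5>-11); Gamma at A (5>3).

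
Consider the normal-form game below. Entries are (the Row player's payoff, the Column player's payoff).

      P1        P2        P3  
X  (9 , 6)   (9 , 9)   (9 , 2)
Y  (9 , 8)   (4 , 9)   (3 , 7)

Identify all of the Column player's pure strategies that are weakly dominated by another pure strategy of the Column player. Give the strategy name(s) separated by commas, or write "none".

P1, P3

P2 weakly dominates P1 — X: 9>6, Y: 9>8.
Nothing dominates P2: P1 at X (9>6); P3 at X (9>2).
P3 is weakly dominated by P1 (X: 6>2, Y: 8>7).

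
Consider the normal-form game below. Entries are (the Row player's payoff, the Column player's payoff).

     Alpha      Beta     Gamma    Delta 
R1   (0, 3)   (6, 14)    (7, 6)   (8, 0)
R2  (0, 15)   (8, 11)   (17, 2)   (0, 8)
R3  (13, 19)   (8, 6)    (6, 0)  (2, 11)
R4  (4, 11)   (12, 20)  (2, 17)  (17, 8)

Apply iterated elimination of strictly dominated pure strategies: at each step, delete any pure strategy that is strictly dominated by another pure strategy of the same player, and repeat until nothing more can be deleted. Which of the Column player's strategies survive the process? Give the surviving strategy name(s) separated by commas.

Alpha, Beta

Column Gamma is eliminated: Beta beats it against every remaining row (R1: 14>6, R2: 11>2, R3: 6>0, R4: 20>17).
The Row player's strategy R1 is strictly dominated by R4 (Alpha: 4>0, Beta: 12>6, Delta: 17>8) and is removed.
Row R2 is eliminated: R4 beats it against every remaining column (Alpha: 4>0, Beta: 12>8, Delta: 17>0).
For the Column player, Alpha strictly dominates Delta on the remaining rows (R3: 19>11, R4: 11>8); eliminate Delta.
Among the remaining strategies, none is strictly dominated by another pure strategy of the same player, so the elimination stops.
Surviving strategies — the Row player: {R3, R4}; the Column player: {Alpha, Beta}.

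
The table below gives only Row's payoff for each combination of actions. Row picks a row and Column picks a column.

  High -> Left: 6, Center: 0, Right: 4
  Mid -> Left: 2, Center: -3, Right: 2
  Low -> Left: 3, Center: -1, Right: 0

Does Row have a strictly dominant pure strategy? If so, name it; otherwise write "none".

High vs Mid: Left: 6>2, Center: 0>-3, Right: 4>2.
High vs Low: Left: 6>3, Center: 0>-1, Right: 4>0.
High strictly beats every other strategy against every opponent action, so it is strictly dominant.

High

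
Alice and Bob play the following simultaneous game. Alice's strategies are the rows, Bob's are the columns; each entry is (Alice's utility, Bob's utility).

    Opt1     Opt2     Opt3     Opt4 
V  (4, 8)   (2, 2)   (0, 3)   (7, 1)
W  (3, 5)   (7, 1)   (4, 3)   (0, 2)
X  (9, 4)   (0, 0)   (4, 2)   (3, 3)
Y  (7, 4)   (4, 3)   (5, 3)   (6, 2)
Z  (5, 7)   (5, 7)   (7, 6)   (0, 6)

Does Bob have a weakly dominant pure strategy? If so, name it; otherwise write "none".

Opt1 vs Opt2: V: 8>2, W: 5>1, X: 4>0, Y: 4>3, Z: 7=7.
Opt1 vs Opt3: V: 8>3, W: 5>3, X: 4>2, Y: 4>3, Z: 7>6.
Opt1 vs Opt4: V: 8>1, W: 5>2, X: 4>3, Y: 4>2, Z: 7>6.
Opt1 is at least as good as every other strategy against every opponent action, so it is weakly dominant.

Opt1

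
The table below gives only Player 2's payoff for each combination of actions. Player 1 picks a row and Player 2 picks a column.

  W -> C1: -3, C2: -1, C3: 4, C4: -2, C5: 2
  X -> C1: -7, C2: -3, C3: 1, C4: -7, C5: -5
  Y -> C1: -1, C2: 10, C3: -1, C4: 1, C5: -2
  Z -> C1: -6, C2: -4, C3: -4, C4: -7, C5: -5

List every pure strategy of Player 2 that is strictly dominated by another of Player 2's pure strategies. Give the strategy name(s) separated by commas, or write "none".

C1, C4, C5

C1: dominated, since C2 does at least as well everywhere (W: -1>-3, X: -3>-7, Y: 10>-1, Z: -4>-6).
C2 is not dominated — it holds its own against C1 at W (-1>-3); C3 at Y (10>-1); C4 at W (-1>-2); C5 at X (-3>-5).
C3 is not dominated — it holds its own against C1 at W (4>-3); C2 at W (4>-1); C4 at W (4>-2); C5 at W (4>2).
C2 strictly dominates C4 — W: -1>-2, X: -3>-7, Y: 10>1, Z: -4>-7.
C5 is strictly dominated by C3 (W: 4>2, X: 1>-5, Y: -1>-2, Z: -4>-5).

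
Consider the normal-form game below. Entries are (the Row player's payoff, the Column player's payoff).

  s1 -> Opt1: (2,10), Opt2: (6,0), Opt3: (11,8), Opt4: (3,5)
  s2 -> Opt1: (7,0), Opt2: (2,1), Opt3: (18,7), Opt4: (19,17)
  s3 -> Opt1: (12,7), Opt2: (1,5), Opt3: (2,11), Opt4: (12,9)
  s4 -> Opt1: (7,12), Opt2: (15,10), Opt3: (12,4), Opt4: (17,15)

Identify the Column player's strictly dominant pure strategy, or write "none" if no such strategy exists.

none

Opt1 fails to dominate Opt2 at s2 (0<1).
Opt2 fails to dominate Opt1 at s1 (0<10).
Opt3 fails to dominate Opt1 at s1 (8<10).
Opt4 fails to dominate Opt1 at s1 (5<10).
No single strategy dominates all the others.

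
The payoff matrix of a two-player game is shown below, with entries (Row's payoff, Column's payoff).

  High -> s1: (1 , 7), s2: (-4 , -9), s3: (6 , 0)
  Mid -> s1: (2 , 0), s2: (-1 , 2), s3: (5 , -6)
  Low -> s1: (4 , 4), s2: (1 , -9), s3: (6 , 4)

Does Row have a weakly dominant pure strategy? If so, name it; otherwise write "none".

Low

Low vs High: s1: 4>1, s2: 1>-4, s3: 6=6.
Low vs Mid: s1: 4>2, s2: 1>-1, s3: 6>5.
Low is at least as good as every other strategy against every opponent action, so it is weakly dominant.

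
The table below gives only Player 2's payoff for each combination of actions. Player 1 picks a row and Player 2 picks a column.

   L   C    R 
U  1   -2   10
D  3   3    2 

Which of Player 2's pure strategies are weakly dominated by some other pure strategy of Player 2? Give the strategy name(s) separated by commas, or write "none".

L: no other strategy beats it everywhere (C at U (1>-2); R at D (3>2)).
C: dominated, since L does at least as well everywhere (U: 1>-2, D: 3=3).
Nothing dominates R: L at U (10>1); C at U (10>-2).

C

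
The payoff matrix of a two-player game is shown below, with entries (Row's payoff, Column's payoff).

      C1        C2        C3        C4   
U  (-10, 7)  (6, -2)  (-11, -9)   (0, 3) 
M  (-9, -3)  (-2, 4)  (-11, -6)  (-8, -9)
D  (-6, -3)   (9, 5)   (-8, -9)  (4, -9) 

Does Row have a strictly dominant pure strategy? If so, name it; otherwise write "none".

D

D vs U: C1: -6>-10, C2: 9>6, C3: -8>-11, C4: 4>0.
D vs M: C1: -6>-9, C2: 9>-2, C3: -8>-11, C4: 4>-8.
D strictly beats every other strategy against every opponent action, so it is strictly dominant.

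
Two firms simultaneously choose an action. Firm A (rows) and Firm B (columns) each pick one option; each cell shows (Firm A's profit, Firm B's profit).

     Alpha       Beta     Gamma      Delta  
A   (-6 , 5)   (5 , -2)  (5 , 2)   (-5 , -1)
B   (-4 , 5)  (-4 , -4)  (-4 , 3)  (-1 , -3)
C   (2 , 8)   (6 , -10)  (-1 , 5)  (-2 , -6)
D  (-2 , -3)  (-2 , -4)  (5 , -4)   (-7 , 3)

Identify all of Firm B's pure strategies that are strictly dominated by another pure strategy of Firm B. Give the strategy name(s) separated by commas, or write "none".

Beta, Gamma

Nothing dominates Alpha: Beta at A (5>-2); Gamma at A (5>2); Delta at A (5>-1).
Alpha strictly dominates Beta — A: 5>-2, B: 5>-4, C: 8>-10, D: -3>-4.
Gamma: dominated, since Alpha does at least as well everywhere (A: 5>2, B: 5>3, C: 8>5, D: -3>-4).
Nothing dominates Delta: Alpha at D (3>-3); Beta at A (-1>-2); Gamma at D (3>-4).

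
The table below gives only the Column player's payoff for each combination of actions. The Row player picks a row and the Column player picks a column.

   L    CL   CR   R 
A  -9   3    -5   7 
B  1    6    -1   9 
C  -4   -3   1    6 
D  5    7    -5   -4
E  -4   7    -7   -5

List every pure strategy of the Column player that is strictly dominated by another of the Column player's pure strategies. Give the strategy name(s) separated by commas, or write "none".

L: dominated, since CL does at least as well everywhere (A: 3>-9, B: 6>1, C: -3>-4, D: 7>5, E: 7>-4).
Nothing dominates CL: L at A (3>-9); CR at A (3>-5); R at D (7>-4).
CR: dominated, since R does at least as well everywhere (A: 7>-5, B: 9>-1, C: 6>1, D: -4>-5, E: -5>-7).
R is not dominated — it holds its own against L at A (7>-9); CL at A (7>3); CR at A (7>-5).

L, CR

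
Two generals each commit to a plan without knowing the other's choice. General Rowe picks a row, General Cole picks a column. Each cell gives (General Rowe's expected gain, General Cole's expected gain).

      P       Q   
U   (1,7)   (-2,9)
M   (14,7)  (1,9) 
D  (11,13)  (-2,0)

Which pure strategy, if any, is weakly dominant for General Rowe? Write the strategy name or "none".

M

M vs U: P: 14>1, Q: 1>-2.
M vs D: P: 14>11, Q: 1>-2.
M is at least as good as every other strategy against every opponent action, so it is weakly dominant.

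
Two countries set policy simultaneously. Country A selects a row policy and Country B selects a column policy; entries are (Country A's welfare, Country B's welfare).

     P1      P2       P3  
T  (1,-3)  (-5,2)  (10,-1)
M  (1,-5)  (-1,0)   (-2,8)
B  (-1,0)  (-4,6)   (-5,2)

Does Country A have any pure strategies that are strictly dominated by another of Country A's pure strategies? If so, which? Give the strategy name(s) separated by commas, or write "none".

T: no other strategy beats it everywhere (M at P1 (1=1); B at P1 (1>-1)).
M is not dominated — it holds its own against T at P1 (1=1); B at P1 (1>-1).
B is strictly dominated by M (P1: 1>-1, P2: -1>-4, P3: -2>-5).

B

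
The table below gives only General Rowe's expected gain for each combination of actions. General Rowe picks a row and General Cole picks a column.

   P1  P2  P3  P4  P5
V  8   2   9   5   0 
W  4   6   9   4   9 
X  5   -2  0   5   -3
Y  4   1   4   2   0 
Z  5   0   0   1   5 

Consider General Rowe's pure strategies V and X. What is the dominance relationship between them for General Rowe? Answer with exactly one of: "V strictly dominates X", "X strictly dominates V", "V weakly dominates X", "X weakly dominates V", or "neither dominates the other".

V's payoffs vs X's, by General Cole's action — P1: 8>5, P2: 2>-2, P3: 9>0, P4: 5=5, P5: 0>-3.
V is at least as good everywhere and strictly better somewhere (tied only at P4), so V weakly but not strictly dominates X.

V weakly dominates X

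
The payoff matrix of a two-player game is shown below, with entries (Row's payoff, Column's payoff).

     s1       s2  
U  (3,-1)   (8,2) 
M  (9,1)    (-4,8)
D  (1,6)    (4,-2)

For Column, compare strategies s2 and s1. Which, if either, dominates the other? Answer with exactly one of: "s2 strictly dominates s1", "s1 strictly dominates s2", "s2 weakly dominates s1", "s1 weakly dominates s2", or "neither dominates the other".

neither dominates the other

Compare s2 to s1 across every action of Row: U: 2>-1, M: 8>1, D: -2<6.
s2 does better at U, M but worse at D; neither strategy dominates the other.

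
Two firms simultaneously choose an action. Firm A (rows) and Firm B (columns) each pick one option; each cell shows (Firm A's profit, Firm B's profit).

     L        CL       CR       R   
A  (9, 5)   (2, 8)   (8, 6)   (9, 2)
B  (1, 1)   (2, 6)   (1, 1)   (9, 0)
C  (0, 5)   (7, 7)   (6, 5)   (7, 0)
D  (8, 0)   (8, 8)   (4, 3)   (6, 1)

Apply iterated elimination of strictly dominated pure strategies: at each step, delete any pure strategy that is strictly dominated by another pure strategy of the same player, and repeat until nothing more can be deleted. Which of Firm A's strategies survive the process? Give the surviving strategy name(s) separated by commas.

Firm B's strategy L is strictly dominated by CL (A: 8>5, B: 6>1, C: 7>5, D: 8>0) and is removed.
Column CR is eliminated: CL beats it against every remaining row (A: 8>6, B: 6>1, C: 7>5, D: 8>3).
For Firm B, CL strictly dominates R on the remaining rows (A: 8>2, B: 6>0, C: 7>0, D: 8>1); eliminate R.
Firm A's strategy A is strictly dominated by C (CL: 7>2) and is removed.
Firm A's strategy B is strictly dominated by C (CL: 7>2) and is removed.
For Firm A, D strictly dominates C on the remaining columns (CL: 8>7); eliminate C.
Among the remaining strategies, none is strictly dominated by another pure strategy of the same player, so the elimination stops.
Surviving strategies — Firm A: {D}; Firm B: {CL}.

D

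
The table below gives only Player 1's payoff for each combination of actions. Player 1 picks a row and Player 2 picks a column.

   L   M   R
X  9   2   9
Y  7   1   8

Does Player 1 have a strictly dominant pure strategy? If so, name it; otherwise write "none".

X vs Y: L: 9>7, M: 2>1, R: 9>8.
X strictly beats every other strategy against every opponent action, so it is strictly dominant.

X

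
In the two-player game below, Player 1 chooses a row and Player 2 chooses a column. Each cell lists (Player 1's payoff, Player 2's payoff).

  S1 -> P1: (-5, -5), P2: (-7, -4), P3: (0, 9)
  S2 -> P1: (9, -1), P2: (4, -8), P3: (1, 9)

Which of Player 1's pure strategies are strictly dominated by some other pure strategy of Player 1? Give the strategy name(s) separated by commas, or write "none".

S1

S1 is strictly dominated by S2 (P1: 9>-5, P2: 4>-7, P3: 1>0).
S2: no other strategy beats it everywhere (S1 at P1 (9>-5)).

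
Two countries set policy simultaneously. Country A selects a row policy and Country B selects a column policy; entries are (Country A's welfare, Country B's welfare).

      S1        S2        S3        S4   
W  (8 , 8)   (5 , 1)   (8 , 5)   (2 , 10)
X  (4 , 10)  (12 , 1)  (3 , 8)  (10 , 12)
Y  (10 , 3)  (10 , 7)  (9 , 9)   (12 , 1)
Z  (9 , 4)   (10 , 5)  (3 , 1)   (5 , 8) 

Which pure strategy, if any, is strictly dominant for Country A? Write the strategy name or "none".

none

W fails to dominate X at S2 (5<12).
X fails to dominate W at S1 (4<8).
Y fails to dominate X at S2 (10<12).
Z fails to dominate W at S3 (3<8).
No single strategy dominates all the others.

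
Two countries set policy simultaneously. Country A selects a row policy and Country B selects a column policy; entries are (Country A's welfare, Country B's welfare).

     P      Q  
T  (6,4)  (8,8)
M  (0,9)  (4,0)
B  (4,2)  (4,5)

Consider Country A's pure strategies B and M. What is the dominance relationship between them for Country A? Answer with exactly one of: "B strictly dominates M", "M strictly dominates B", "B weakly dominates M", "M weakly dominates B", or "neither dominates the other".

Compare B to M across each choice by Country B: P: 4>0, Q: 4=4.
B is at least as good everywhere and strictly better somewhere (tied only at Q), so B weakly but not strictly dominates M.

B weakly dominates M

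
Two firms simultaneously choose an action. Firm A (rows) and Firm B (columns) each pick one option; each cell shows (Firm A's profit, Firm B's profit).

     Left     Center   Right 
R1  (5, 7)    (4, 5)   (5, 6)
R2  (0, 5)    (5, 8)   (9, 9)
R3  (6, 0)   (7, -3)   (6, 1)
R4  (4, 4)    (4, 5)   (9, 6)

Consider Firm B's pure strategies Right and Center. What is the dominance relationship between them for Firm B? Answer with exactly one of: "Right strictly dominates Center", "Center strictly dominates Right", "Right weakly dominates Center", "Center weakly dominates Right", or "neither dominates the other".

Right's payoffs vs Center's, by Firm A's action — R1: 6>5, R2: 9>8, R3: 1>-3, R4: 6>5.
Right gives a strictly higher payoff against every action of Firm A, so Right strictly dominates Center.

Right strictly dominates Center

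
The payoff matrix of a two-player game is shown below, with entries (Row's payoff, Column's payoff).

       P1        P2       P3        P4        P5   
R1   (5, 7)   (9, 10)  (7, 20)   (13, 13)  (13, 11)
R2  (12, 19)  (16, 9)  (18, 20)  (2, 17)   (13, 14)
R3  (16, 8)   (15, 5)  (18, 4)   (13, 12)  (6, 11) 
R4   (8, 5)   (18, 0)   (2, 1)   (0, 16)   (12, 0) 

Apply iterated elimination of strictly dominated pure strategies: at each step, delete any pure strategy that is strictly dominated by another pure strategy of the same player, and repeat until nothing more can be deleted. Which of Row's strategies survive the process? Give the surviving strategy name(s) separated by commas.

Column P2 is eliminated: P4 beats it against every remaining row (R1: 13>10, R2: 17>9, R3: 12>5, R4: 16>0).
Row's strategy R4 is strictly dominated by R2 (P1: 12>8, P3: 18>2, P4: 2>0, P5: 13>12) and is removed.
For Column, P4 strictly dominates P5 on the remaining rows (R1: 13>11, R2: 17>14, R3: 12>11); eliminate P5.
Among the remaining strategies, none is strictly dominated by another pure strategy of the same player, so the elimination stops.
Surviving strategies — Row: {R1, R2, R3}; Column: {P1, P3, P4}.

R1, R2, R3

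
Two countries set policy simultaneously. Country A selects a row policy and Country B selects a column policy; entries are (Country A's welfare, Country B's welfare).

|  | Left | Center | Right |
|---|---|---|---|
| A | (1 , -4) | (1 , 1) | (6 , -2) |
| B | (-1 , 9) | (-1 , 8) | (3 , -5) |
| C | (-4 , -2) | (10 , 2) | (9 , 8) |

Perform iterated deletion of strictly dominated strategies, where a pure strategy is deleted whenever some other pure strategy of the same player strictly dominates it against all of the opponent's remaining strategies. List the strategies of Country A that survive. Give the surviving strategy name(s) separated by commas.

Row B is eliminated: A beats it against every remaining column (Left: 1>-1, Center: 1>-1, Right: 6>3).
Column Left is eliminated: Center beats it against every remaining row (A: 1>-4, C: 2>-2).
Row A is eliminated: C beats it against every remaining column (Center: 10>1, Right: 9>6).
Country B's strategy Center is strictly dominated by Right (C: 8>2) and is removed.
Among the remaining strategies, none is strictly dominated by another pure strategy of the same player, so the elimination stops.
Surviving strategies — Country A: {C}; Country B: {Right}.

C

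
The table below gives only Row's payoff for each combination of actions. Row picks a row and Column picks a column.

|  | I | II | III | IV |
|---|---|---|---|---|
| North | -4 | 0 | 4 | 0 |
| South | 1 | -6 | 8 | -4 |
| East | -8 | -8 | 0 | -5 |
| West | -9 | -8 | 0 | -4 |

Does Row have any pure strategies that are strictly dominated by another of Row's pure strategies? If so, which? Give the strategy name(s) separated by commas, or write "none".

East, West

North: no other strategy beats it everywhere (South at II (0>-6); East at I (-4>-8); West at I (-4>-9)).
South: no other strategy beats it everywhere (North at I (1>-4); East at I (1>-8); West at I (1>-9)).
North strictly dominates East — I: -4>-8, II: 0>-8, III: 4>0, IV: 0>-5.
West: dominated, since North does at least as well everywhere (I: -4>-9, II: 0>-8, III: 4>0, IV: 0>-4).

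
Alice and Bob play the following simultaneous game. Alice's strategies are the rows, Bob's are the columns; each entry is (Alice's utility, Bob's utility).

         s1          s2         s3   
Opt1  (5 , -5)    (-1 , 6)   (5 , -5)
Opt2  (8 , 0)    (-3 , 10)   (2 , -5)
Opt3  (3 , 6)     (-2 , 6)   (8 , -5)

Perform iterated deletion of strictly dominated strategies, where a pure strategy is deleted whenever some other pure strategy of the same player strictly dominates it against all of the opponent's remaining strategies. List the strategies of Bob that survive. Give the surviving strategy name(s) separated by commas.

s2

Column s3 is eliminated: s2 beats it against every remaining row (Opt1: 6>-5, Opt2: 10>-5, Opt3: 6>-5).
For Alice, Opt1 strictly dominates Opt3 on the remaining columns (s1: 5>3, s2: -1>-2); eliminate Opt3.
For Bob, s2 strictly dominates s1 on the remaining rows (Opt1: 6>-5, Opt2: 10>0); eliminate s1.
Row Opt2 is eliminated: Opt1 beats it against every remaining column (s2: -1>-3).
Among the remaining strategies, none is strictly dominated by another pure strategy of the same player, so the elimination stops.
Surviving strategies — Alice: {Opt1}; Bob: {s2}.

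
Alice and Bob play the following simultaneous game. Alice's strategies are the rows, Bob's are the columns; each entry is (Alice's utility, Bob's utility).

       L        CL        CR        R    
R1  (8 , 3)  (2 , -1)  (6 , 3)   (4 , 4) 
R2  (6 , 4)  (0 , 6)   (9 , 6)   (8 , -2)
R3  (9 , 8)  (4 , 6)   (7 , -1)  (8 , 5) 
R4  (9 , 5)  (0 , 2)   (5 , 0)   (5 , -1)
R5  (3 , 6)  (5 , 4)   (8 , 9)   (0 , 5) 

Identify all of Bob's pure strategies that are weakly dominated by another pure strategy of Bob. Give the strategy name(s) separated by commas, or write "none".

Nothing dominates L: CL at R1 (3>-1); CR at R3 (8>-1); R at R2 (4>-2).
CL is not dominated — it holds its own against L at R2 (6>4); CR at R3 (6>-1); R at R2 (6>-2).
CR is not dominated — it holds its own against L at R2 (6>4); CL at R1 (3>-1); R at R2 (6>-2).
R is not dominated — it holds its own against L at R1 (4>3); CL at R1 (4>-1); CR at R1 (4>3).

none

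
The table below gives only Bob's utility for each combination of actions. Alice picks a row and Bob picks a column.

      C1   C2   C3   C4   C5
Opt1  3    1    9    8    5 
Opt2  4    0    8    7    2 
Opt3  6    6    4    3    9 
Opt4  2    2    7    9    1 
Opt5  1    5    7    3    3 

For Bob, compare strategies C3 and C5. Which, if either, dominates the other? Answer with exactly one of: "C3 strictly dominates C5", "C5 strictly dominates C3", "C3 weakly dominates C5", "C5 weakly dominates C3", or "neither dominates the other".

Compare C3 to C5 across each opponent action: Opt1: 9>5, Opt2: 8>2, Opt3: 4<9, Opt4: 7>1, Opt5: 7>3.
C3 does better at Opt1, Opt2, Opt4, Opt5 but worse at Opt3; neither strategy dominates the other.

neither dominates the other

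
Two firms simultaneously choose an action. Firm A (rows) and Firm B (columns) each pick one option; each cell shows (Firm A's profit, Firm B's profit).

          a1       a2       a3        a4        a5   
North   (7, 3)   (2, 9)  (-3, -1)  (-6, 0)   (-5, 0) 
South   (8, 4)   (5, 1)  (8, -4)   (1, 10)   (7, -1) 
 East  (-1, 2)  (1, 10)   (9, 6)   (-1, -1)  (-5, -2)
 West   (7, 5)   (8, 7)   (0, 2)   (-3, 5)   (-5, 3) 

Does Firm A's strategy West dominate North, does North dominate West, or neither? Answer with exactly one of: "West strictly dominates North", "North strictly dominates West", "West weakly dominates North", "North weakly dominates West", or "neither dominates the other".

West's payoffs vs North's, by Firm B's action — a1: 7=7, a2: 8>2, a3: 0>-3, a4: -3>-6, a5: -5=-5.
West is at least as good everywhere and strictly better somewhere (tied only at a1, a5), so West weakly but not strictly dominates North.

West weakly dominates North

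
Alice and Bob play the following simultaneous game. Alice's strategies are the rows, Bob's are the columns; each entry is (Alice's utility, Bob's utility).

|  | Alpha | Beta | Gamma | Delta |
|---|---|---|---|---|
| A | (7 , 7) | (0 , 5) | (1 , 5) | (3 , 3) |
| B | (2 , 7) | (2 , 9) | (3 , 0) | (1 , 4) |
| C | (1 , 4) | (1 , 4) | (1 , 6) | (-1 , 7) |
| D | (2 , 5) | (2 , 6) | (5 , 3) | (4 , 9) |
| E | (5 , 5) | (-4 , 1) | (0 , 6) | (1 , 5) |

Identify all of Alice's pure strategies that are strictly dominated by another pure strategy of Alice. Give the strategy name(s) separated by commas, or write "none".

C, E

Nothing dominates A: B at Alpha (7>2); C at Alpha (7>1); D at Alpha (7>2); E at Alpha (7>5).
B is not dominated — it holds its own against A at Beta (2>0); C at Alpha (2>1); D at Alpha (2=2); E at Beta (2>-4).
C: dominated, since B does at least as well everywhere (Alpha: 2>1, Beta: 2>1, Gamma: 3>1, Delta: 1>-1).
Nothing dominates D: A at Beta (2>0); B at Alpha (2=2); C at Alpha (2>1); E at Beta (2>-4).
A strictly dominates E — Alpha: 7>5, Beta: 0>-4, Gamma: 1>0, Delta: 3>1.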